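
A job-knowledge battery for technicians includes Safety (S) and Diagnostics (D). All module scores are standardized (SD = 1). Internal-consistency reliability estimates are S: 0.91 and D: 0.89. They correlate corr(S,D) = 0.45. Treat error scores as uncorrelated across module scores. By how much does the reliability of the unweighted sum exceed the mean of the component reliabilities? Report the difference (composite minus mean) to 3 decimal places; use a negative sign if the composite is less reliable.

0.031

Var(sum) = 2 + 0.9 = 2.9; true-score variance = 1.8 + 0.9 = 2.7; composite reliability = 0.9310.
Mean component reliability = 0.9000.
Difference = 0.9310 − 0.9000 = 0.031.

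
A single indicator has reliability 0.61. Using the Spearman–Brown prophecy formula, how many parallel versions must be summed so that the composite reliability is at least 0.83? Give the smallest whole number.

k ≥ ρ*(1−ρ₁)/(ρ₁(1−ρ*)) = 0.83·0.39 / (0.61·0.17) = 3.122.
Smallest integer k = 4.

4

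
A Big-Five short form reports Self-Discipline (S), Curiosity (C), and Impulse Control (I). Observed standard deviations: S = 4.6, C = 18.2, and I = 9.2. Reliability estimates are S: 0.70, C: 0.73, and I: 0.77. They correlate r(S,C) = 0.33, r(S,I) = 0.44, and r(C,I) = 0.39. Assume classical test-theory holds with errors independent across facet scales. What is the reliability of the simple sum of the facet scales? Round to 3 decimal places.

0.825

Var(S+C+I) = 4.6² + 18.2² + 9.2² + 2·[4.6·18.2·0.33 + 4.6·9.2·0.44 + 18.2·9.2·0.39] = 437.04 + 223.1 = 660.14.
Because errors are independent across components, Cov(Tᵢ,Tⱼ) = Cov(Xᵢ,Xⱼ); the off-diagonal part of the true-score variance is the same as above.
True-score variance = [4.6²·0.70 + 18.2²·0.73 + 9.2²·0.77] + 223.1 = 321.79 + 223.1 = 544.89.
Reliability = 544.89 / 660.14 = 0.825.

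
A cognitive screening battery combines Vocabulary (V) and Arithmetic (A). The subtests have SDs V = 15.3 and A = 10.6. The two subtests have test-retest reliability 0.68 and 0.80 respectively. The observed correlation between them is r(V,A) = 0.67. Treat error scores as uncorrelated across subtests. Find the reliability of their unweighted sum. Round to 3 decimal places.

Var(V+A) = 15.3² + 10.6² + 2·[15.3·10.6·0.67] = 346.45 + 217.321 = 563.771.
Under uncorrelated errors the observed covariances equal the true-score covariances, so only the own-variance terms attenuate.
True-score variance = [15.3²·0.68 + 10.6²·0.80] + 217.321 = 249.069 + 217.321 = 466.39.
Reliability = 466.39 / 563.771 = 0.827.

0.827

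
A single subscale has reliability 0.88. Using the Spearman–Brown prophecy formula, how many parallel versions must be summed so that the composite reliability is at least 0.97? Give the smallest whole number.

k ≥ ρ*(1−ρ₁)/(ρ₁(1−ρ*)) = 0.97·0.12 / (0.88·0.03) = 4.409.
Smallest integer k = 5.

5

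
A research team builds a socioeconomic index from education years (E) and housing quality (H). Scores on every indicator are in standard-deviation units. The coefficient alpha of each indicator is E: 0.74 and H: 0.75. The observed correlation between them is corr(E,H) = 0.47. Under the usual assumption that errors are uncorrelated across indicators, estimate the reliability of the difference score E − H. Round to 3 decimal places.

0.519

Var(E−H) = 1 + 1 − 2·0.47 = 2 − 0.94 = 1.06.
Because errors are independent across components, Cov(Tᵢ,Tⱼ) = Cov(Xᵢ,Xⱼ); the off-diagonal part of the true-score variance is the same as above.
True-score variance = [0.74 + 0.75] − 0.94 = 1.49 − 0.94 = 0.55.
Reliability = 0.55 / 1.06 = 0.519.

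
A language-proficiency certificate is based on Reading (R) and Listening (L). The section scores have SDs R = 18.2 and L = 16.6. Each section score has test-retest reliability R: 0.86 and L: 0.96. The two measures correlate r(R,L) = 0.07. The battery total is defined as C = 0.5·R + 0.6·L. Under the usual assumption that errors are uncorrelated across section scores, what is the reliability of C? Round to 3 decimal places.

Var(C) = 0.5²·18.2² + 0.6²·16.6² + 2·[0.3·18.2·16.6·0.07] = 182.012 + 12.689 = 194.701.
Because errors are independent across components, Cov(Tᵢ,Tⱼ) = Cov(Xᵢ,Xⱼ); the off-diagonal part of the true-score variance is the same as above.
True-score variance = [0.5²·18.2²·0.86 + 0.6²·16.6²·0.96] + 12.689 = 166.45 + 12.689 = 179.139.
Reliability = 179.139 / 194.701 = 0.920.

0.920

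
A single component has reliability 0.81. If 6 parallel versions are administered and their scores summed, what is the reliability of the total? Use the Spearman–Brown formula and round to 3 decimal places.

ρ_k = kρ / (1 + (k−1)ρ) = 6·0.81 / (1 + 5·0.81) = 4.860 / 5.050 = 0.962.

0.962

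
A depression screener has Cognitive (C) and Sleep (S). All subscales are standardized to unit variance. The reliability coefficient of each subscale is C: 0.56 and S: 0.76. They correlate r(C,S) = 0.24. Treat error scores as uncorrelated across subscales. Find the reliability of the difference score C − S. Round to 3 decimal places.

0.553

Var(C−S) = 1 + 1 − 2·0.24 = 2 − 0.48 = 1.52.
Because errors are independent across components, Cov(Tᵢ,Tⱼ) = Cov(Xᵢ,Xⱼ); the off-diagonal part of the true-score variance is the same as above.
True-score variance = [0.56 + 0.76] − 0.48 = 1.32 − 0.48 = 0.84.
Reliability = 0.84 / 1.52 = 0.553.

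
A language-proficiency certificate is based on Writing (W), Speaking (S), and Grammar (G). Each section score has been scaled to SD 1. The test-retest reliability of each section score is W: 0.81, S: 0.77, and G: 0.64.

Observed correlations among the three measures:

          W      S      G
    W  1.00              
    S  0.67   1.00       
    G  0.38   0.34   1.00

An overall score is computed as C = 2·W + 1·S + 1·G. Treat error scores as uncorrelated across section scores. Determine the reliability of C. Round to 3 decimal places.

Var(C) = 2² + 1 + 1 + 2·[2·0.67 + 2·0.38 + 0.34] = 6 + 4.88 = 10.88.
Under uncorrelated errors the observed covariances equal the true-score covariances, so only the own-variance terms attenuate.
True-score variance = [2²·0.81 + 0.77 + 0.64] + 4.88 = 4.65 + 4.88 = 9.53.
Reliability = 9.53 / 10.88 = 0.876.

0.876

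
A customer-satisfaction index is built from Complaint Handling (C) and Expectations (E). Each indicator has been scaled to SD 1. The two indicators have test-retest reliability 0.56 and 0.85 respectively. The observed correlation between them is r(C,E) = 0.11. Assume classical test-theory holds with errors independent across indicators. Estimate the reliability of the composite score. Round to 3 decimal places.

0.734

Var(C+E) = 2 + 2·[0.11] = 2 + 0.22 = 2.22.
Because errors are independent across components, Cov(Tᵢ,Tⱼ) = Cov(Xᵢ,Xⱼ); the off-diagonal part of the true-score variance is the same as above.
True-score variance = [0.56 + 0.85] + 0.22 = 1.41 + 0.22 = 1.63.
Reliability = 1.63 / 2.22 = 0.734.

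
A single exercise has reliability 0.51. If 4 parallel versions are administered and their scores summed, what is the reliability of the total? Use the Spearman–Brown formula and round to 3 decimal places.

0.806

ρ_k = kρ / (1 + (k−1)ρ) = 4·0.51 / (1 + 3·0.51) = 2.040 / 2.530 = 0.806.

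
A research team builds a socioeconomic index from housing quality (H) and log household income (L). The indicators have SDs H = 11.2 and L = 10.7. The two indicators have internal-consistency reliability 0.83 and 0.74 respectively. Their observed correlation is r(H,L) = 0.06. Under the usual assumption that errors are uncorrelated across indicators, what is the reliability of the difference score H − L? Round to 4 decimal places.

Var(H−L) = 11.2² + 10.7² − 2·11.2·10.7·0.06 = 239.93 − 14.3808 = 225.549.
With uncorrelated errors the cross-covariances are all true-score covariance, so they carry over unchanged; only the diagonal terms shrink to ρᵢσᵢ².
True-score variance = [11.2²·0.83 + 10.7²·0.74] − 14.3808 = 188.838 − 14.3808 = 174.457.
Reliability = 174.457 / 225.549 = 0.7735.

0.7735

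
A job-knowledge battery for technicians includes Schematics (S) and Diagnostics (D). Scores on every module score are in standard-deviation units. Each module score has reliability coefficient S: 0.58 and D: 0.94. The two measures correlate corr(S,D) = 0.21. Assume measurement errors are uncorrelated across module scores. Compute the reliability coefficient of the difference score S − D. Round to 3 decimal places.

0.696

Var(S−D) = 1 + 1 − 2·0.21 = 2 − 0.42 = 1.58.
With uncorrelated errors the cross-covariances are all true-score covariance, so they carry over unchanged; only the diagonal terms shrink to ρᵢσᵢ².
True-score variance = [0.58 + 0.94] − 0.42 = 1.52 − 0.42 = 1.1.
Reliability = 1.1 / 1.58 = 0.696.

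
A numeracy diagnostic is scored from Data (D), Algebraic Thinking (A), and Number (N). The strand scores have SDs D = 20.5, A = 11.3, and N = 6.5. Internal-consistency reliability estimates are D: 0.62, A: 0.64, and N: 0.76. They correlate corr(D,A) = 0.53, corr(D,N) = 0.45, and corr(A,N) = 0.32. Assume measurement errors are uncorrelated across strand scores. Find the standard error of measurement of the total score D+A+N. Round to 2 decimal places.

Var(total) = 590.19 + 412.482 = 1002.67.
True-score variance = 374.387 + 412.482 = 786.869, so reliability = 0.7848.
Error variance = 1002.67 − 786.869 = 215.803; SEM = √215.803 = 14.69.

14.69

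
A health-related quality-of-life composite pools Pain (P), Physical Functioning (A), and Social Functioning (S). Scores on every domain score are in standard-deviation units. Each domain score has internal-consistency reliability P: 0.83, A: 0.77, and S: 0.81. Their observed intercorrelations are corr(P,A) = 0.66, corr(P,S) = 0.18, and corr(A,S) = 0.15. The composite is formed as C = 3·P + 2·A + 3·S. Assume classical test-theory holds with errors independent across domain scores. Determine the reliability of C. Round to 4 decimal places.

0.8810

Var(C) = 3² + 2² + 3² + 2·[6·0.66 + 9·0.18 + 6·0.15] = 22 + 12.96 = 34.96.
With uncorrelated errors the cross-covariances are all true-score covariance, so they carry over unchanged; only the diagonal terms shrink to ρᵢσᵢ².
True-score variance = [3²·0.83 + 2²·0.77 + 3²·0.81] + 12.96 = 17.84 + 12.96 = 30.8.
Reliability = 30.8 / 34.96 = 0.8810.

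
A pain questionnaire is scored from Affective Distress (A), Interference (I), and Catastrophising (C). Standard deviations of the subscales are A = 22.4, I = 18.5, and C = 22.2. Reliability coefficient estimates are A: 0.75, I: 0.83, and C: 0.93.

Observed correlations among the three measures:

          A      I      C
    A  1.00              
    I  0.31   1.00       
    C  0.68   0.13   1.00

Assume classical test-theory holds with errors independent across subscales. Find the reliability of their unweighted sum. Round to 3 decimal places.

0.908

Var(A+I+C) = 22.4² + 18.5² + 22.2² + 2·[22.4·18.5·0.31 + 22.4·22.2·0.68 + 18.5·22.2·0.13] = 1336.85 + 1040.01 = 2376.86.
Because errors are independent across components, Cov(Tᵢ,Tⱼ) = Cov(Xᵢ,Xⱼ); the off-diagonal part of the true-score variance is the same as above.
True-score variance = [22.4²·0.75 + 18.5²·0.83 + 22.2²·0.93] + 1040.01 = 1118.73 + 1040.01 = 2158.74.
Reliability = 2158.74 / 2376.86 = 0.908.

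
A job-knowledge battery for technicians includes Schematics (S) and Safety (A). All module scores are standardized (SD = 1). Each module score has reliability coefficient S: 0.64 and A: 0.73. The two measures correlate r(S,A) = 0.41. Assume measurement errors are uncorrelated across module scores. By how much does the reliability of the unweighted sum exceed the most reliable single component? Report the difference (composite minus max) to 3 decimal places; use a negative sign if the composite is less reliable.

Var(sum) = 2 + 0.82 = 2.82; true-score variance = 1.37 + 0.82 = 2.19; composite reliability = 0.7766.
Max component reliability = 0.7300.
Difference = 0.7766 − 0.7300 = 0.047.

0.047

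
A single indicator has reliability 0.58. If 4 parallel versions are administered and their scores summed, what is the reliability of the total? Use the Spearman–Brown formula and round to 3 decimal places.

ρ_k = kρ / (1 + (k−1)ρ) = 4·0.58 / (1 + 3·0.58) = 2.320 / 2.740 = 0.847.

0.847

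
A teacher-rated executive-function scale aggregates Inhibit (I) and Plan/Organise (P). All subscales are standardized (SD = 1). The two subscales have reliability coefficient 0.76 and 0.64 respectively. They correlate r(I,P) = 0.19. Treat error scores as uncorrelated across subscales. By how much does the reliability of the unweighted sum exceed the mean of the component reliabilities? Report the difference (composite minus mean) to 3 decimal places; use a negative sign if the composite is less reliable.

0.048

Var(sum) = 2 + 0.38 = 2.38; true-score variance = 1.4 + 0.38 = 1.78; composite reliability = 0.7479.
Mean component reliability = 0.7000.
Difference = 0.7479 − 0.7000 = 0.048.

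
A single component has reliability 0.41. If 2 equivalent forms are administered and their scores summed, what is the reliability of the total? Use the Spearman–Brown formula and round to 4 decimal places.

0.5816

ρ_k = kρ / (1 + (k−1)ρ) = 2·0.41 / (1 + 1·0.41) = 0.820 / 1.410 = 0.5816.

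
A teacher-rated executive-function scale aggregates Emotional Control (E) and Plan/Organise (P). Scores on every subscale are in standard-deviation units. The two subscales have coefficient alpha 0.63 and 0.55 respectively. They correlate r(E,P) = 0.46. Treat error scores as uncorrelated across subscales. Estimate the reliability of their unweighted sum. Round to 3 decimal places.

Var(E+P) = 2 + 2·[0.46] = 2 + 0.92 = 2.92.
Under uncorrelated errors the observed covariances equal the true-score covariances, so only the own-variance terms attenuate.
True-score variance = [0.63 + 0.55] + 0.92 = 1.18 + 0.92 = 2.1.
Reliability = 2.1 / 2.92 = 0.719.

0.719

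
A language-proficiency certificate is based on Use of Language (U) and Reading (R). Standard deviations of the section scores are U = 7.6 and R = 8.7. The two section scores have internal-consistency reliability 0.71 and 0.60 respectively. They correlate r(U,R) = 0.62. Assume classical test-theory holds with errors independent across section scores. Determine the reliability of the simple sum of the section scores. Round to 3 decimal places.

Var(U+R) = 7.6² + 8.7² + 2·[7.6·8.7·0.62] = 133.45 + 81.9888 = 215.439.
With uncorrelated errors the cross-covariances are all true-score covariance, so they carry over unchanged; only the diagonal terms shrink to ρᵢσᵢ².
True-score variance = [7.6²·0.71 + 8.7²·0.60] + 81.9888 = 86.4236 + 81.9888 = 168.412.
Reliability = 168.412 / 215.439 = 0.782.

0.782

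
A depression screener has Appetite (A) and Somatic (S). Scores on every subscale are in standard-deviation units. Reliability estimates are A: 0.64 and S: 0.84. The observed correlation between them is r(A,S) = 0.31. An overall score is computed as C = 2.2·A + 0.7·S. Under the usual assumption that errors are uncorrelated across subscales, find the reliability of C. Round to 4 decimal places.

Var(C) = 2.2² + 0.7² + 2·[1.54·0.31] = 5.33 + 0.9548 = 6.2848.
Under uncorrelated errors the observed covariances equal the true-score covariances, so only the own-variance terms attenuate.
True-score variance = [2.2²·0.64 + 0.7²·0.84] + 0.9548 = 3.5092 + 0.9548 = 4.464.
Reliability = 4.464 / 6.2848 = 0.7103.

0.7103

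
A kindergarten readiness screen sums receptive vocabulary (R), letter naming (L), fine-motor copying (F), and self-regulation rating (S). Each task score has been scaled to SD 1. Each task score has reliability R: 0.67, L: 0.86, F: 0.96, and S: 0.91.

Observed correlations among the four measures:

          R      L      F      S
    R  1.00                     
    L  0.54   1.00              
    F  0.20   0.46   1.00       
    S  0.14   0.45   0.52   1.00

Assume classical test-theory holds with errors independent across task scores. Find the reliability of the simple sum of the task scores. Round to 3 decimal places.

0.930

Var(R+L+F+S) = 4 + 2·[0.54 + 0.20 + 0.14 + 0.46 + 0.45 + 0.52] = 4 + 4.62 = 8.62.
With uncorrelated errors the cross-covariances are all true-score covariance, so they carry over unchanged; only the diagonal terms shrink to ρᵢσᵢ².
True-score variance = [0.67 + 0.86 + 0.96 + 0.91] + 4.62 = 3.4 + 4.62 = 8.02.
Reliability = 8.02 / 8.62 = 0.930.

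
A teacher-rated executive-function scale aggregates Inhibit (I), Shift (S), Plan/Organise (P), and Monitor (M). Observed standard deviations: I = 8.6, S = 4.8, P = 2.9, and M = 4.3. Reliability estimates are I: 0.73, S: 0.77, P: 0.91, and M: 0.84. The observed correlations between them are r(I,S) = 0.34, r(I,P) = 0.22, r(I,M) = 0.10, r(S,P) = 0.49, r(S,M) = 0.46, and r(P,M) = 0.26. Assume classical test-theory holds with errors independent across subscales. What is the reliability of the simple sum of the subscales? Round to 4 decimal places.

Var(I+S+P+M) = 8.6² + 4.8² + 2.9² + 4.3² + 2·[8.6·4.8·0.34 + 8.6·2.9·0.22 + 8.6·4.3·0.10 + 4.8·2.9·0.49 + 4.8·4.3·0.46 + 2.9·4.3·0.26] = 123.9 + 85.5548 = 209.455.
Because errors are independent across components, Cov(Tᵢ,Tⱼ) = Cov(Xᵢ,Xⱼ); the off-diagonal part of the true-score variance is the same as above.
True-score variance = [8.6²·0.73 + 4.8²·0.77 + 2.9²·0.91 + 4.3²·0.84] + 85.5548 = 94.9163 + 85.5548 = 180.471.
Reliability = 180.471 / 209.455 = 0.8616.

0.8616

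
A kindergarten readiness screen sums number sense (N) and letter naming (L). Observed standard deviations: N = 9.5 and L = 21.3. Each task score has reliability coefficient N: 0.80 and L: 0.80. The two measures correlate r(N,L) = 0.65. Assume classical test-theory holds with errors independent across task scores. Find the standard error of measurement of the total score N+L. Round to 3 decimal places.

10.430

Var(total) = 543.94 + 263.055 = 806.995.
True-score variance = 435.152 + 263.055 = 698.207, so reliability = 0.8652.
Error variance = 806.995 − 698.207 = 108.788; SEM = √108.788 = 10.430.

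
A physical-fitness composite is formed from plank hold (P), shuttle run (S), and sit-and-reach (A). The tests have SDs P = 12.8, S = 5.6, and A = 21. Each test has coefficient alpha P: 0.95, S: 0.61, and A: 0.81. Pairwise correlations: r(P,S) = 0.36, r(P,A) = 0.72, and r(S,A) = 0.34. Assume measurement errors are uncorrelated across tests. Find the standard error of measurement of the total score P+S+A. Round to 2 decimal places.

10.21

Var(total) = 636.2 + 518.65 = 1154.85.
True-score variance = 531.988 + 518.65 = 1050.64, so reliability = 0.9098.
Error variance = 1154.85 − 1050.64 = 104.212; SEM = √104.212 = 10.21.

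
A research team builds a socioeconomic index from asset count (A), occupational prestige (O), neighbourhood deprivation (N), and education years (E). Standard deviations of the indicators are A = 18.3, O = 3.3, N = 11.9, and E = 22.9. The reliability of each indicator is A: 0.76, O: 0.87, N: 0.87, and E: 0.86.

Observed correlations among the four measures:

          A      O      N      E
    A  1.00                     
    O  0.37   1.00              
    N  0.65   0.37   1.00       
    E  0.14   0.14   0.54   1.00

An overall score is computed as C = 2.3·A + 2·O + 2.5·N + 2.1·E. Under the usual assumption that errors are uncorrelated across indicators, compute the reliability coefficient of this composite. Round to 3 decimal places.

0.905

Var(C) = 2.3²·18.3² + 2²·3.3² + 2.5²·11.9² + 2.1²·22.9² + 2·[4.6·18.3·3.3·0.37 + 5.75·18.3·11.9·0.65 + 4.83·18.3·22.9·0.14 + 5·3.3·11.9·0.37 + 4.2·3.3·22.9·0.14 + 5.25·11.9·22.9·0.54] = 5012.84 + 4179.45 = 9192.29.
Because errors are independent across components, Cov(Tᵢ,Tⱼ) = Cov(Xᵢ,Xⱼ); the off-diagonal part of the true-score variance is the same as above.
True-score variance = [2.3²·18.3²·0.76 + 2²·3.3²·0.87 + 2.5²·11.9²·0.87 + 2.1²·22.9²·0.86] + 4179.45 = 4143.17 + 4179.45 = 8322.62.
Reliability = 8322.62 / 9192.29 = 0.905.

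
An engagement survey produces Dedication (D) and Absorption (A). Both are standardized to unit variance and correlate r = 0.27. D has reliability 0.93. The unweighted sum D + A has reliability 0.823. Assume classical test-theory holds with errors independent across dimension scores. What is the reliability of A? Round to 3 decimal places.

0.620

Var(D+A) = 2 + 2·0.27 = 2.540.
True-score variance = ρ_D + ρ_A + 2·0.27, so 0.823 = (0.93 + ρ_A + 0.54) / 2.540.
ρ_A = 0.823·2.540 − 0.93 − 0.54 = 0.620.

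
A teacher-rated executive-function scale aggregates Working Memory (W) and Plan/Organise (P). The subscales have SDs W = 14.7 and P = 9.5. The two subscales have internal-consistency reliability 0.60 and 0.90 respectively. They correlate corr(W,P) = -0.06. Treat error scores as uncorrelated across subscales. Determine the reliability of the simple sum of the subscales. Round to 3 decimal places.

0.670

Var(W+P) = 14.7² + 9.5² + 2·[14.7·9.5·(-0.06)] = 306.34 − 16.758 = 289.582.
Because errors are independent across components, Cov(Tᵢ,Tⱼ) = Cov(Xᵢ,Xⱼ); the off-diagonal part of the true-score variance is the same as above.
True-score variance = [14.7²·0.60 + 9.5²·0.90] − 16.758 = 210.879 − 16.758 = 194.121.
Reliability = 194.121 / 289.582 = 0.670.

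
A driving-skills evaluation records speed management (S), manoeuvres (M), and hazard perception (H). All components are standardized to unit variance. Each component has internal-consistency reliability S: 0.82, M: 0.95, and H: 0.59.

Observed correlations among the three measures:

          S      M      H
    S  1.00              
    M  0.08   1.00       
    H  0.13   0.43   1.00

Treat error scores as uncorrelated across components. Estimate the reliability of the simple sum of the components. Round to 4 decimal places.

0.8505

Var(S+M+H) = 3 + 2·[0.08 + 0.13 + 0.43] = 3 + 1.28 = 4.28.
With uncorrelated errors the cross-covariances are all true-score covariance, so they carry over unchanged; only the diagonal terms shrink to ρᵢσᵢ².
True-score variance = [0.82 + 0.95 + 0.59] + 1.28 = 2.36 + 1.28 = 3.64.
Reliability = 3.64 / 4.28 = 0.8505.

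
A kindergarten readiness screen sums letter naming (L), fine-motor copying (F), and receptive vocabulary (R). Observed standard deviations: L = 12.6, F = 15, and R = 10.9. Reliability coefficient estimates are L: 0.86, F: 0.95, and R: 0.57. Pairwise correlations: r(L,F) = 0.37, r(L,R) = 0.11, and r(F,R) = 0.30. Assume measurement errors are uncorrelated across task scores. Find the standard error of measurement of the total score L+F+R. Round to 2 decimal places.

Var(total) = 502.57 + 268.175 = 770.745.
True-score variance = 418.005 + 268.175 = 686.18, so reliability = 0.8903.
Error variance = 770.745 − 686.18 = 84.5647; SEM = √84.5647 = 9.20.

9.20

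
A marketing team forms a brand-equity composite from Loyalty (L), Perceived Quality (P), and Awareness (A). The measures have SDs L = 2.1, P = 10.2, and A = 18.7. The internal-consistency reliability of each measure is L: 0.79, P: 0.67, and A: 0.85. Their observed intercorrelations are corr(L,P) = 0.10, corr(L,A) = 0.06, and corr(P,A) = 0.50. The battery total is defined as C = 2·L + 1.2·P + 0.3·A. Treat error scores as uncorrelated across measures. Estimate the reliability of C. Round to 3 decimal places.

Var(C) = 2²·2.1² + 1.2²·10.2² + 0.3²·18.7² + 2·[2.4·2.1·10.2·0.10 + 0.6·2.1·18.7·0.06 + 0.36·10.2·18.7·0.50] = 198.93 + 81.7754 = 280.705.
With uncorrelated errors the cross-covariances are all true-score covariance, so they carry over unchanged; only the diagonal terms shrink to ρᵢσᵢ².
True-score variance = [2²·2.1²·0.79 + 1.2²·10.2²·0.67 + 0.3²·18.7²·0.85] + 81.7754 = 141.065 + 81.7754 = 222.84.
Reliability = 222.84 / 280.705 = 0.794.

0.794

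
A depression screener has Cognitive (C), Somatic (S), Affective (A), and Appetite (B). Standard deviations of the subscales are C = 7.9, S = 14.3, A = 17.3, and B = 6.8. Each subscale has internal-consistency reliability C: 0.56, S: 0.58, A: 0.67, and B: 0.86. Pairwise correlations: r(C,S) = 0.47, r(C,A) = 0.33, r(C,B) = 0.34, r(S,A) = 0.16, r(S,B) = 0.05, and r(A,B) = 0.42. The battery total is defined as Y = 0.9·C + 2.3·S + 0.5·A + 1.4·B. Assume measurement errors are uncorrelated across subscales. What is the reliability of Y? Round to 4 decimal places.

Var(Y) = 0.9²·7.9² + 2.3²·14.3² + 0.5²·17.3² + 1.4²·6.8² + 2·[2.07·7.9·14.3·0.47 + 0.45·7.9·17.3·0.33 + 1.26·7.9·6.8·0.34 + 1.15·14.3·17.3·0.16 + 3.22·14.3·6.8·0.05 + 0.7·17.3·6.8·0.42] = 1297.76 + 497.958 = 1795.72.
With uncorrelated errors the cross-covariances are all true-score covariance, so they carry over unchanged; only the diagonal terms shrink to ρᵢσᵢ².
True-score variance = [0.9²·7.9²·0.56 + 2.3²·14.3²·0.58 + 0.5²·17.3²·0.67 + 1.4²·6.8²·0.86] + 497.958 = 783.799 + 497.958 = 1281.76.
Reliability = 1281.76 / 1795.72 = 0.7138.

0.7138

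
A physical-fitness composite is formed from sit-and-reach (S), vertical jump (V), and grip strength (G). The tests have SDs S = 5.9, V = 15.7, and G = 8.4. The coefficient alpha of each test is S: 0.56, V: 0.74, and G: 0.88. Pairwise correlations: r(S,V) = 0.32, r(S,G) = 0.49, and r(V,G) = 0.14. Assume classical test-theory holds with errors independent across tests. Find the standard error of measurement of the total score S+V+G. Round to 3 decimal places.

Var(total) = 351.86 + 144.778 = 496.638.
True-score variance = 263.989 + 144.778 = 408.767, so reliability = 0.8231.
Error variance = 496.638 − 408.767 = 87.871; SEM = √87.871 = 9.374.

9.374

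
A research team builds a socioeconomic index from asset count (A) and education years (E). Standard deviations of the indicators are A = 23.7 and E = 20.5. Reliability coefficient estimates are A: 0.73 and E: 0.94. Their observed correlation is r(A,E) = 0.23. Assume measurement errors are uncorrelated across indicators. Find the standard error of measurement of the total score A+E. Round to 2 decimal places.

Var(total) = 981.94 + 223.491 = 1205.43.
True-score variance = 805.069 + 223.491 = 1028.56, so reliability = 0.8533.
Error variance = 1205.43 − 1028.56 = 176.871; SEM = √176.871 = 13.30.

13.30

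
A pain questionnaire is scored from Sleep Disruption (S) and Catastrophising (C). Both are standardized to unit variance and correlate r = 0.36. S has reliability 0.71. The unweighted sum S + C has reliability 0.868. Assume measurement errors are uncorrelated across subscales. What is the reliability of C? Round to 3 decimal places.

0.931

Var(S+C) = 2 + 2·0.36 = 2.720.
True-score variance = ρ_S + ρ_C + 2·0.36, so 0.868 = (0.71 + ρ_C + 0.72) / 2.720.
ρ_C = 0.868·2.720 − 0.71 − 0.72 = 0.931.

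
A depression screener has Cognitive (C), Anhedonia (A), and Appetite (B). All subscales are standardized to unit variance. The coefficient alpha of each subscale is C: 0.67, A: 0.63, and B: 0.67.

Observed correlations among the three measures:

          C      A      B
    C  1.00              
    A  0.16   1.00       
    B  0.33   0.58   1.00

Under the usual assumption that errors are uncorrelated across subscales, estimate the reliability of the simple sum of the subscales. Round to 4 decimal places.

0.7996

Var(C+A+B) = 3 + 2·[0.16 + 0.33 + 0.58] = 3 + 2.14 = 5.14.
Because errors are independent across components, Cov(Tᵢ,Tⱼ) = Cov(Xᵢ,Xⱼ); the off-diagonal part of the true-score variance is the same as above.
True-score variance = [0.67 + 0.63 + 0.67] + 2.14 = 1.97 + 2.14 = 4.11.
Reliability = 4.11 / 5.14 = 0.7996.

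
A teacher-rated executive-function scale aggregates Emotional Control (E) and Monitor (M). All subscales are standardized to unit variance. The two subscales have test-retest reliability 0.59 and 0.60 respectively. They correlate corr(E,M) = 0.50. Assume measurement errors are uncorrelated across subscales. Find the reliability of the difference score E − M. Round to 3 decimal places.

0.190

Var(E−M) = 1 + 1 − 2·0.50 = 2 − 1 = 1.
Under uncorrelated errors the observed covariances equal the true-score covariances, so only the own-variance terms attenuate.
True-score variance = [0.59 + 0.60] − 1 = 1.19 − 1 = 0.19.
Reliability = 0.19 / 1 = 0.190.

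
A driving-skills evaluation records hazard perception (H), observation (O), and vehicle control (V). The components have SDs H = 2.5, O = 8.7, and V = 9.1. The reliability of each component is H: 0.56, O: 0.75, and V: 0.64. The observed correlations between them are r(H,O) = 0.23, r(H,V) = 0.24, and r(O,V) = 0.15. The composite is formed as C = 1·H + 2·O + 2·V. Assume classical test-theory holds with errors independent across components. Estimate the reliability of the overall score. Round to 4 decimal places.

Var(C) = 2.5² + 2²·8.7² + 2²·9.1² + 2·[2·2.5·8.7·0.23 + 2·2.5·9.1·0.24 + 4·8.7·9.1·0.15] = 640.25 + 136.854 = 777.104.
Because errors are independent across components, Cov(Tᵢ,Tⱼ) = Cov(Xᵢ,Xⱼ); the off-diagonal part of the true-score variance is the same as above.
True-score variance = [2.5²·0.56 + 2²·8.7²·0.75 + 2²·9.1²·0.64] + 136.854 = 442.564 + 136.854 = 579.418.
Reliability = 579.418 / 777.104 = 0.7456.

0.7456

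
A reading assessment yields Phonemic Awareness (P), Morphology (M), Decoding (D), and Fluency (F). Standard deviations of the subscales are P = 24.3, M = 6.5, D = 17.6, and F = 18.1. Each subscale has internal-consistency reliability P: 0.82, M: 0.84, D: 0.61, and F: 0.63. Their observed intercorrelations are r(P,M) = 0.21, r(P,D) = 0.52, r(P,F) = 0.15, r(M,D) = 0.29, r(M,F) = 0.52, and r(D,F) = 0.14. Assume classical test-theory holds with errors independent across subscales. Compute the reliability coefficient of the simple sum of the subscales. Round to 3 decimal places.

Var(P+M+D+F) = 24.3² + 6.5² + 17.6² + 18.1² + 2·[24.3·6.5·0.21 + 24.3·17.6·0.52 + 24.3·18.1·0.15 + 6.5·17.6·0.29 + 6.5·18.1·0.52 + 17.6·18.1·0.14] = 1270.11 + 920.98 = 2191.09.
Under uncorrelated errors the observed covariances equal the true-score covariances, so only the own-variance terms attenuate.
True-score variance = [24.3²·0.82 + 6.5²·0.84 + 17.6²·0.61 + 18.1²·0.63] + 920.98 = 915.04 + 920.98 = 1836.02.
Reliability = 1836.02 / 2191.09 = 0.838.

0.838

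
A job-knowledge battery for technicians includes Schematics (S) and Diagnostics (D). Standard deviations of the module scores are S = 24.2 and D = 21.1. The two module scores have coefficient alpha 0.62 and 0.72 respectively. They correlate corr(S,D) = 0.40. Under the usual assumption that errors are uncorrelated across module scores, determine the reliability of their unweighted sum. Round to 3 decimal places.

Var(S+D) = 24.2² + 21.1² + 2·[24.2·21.1·0.40] = 1030.85 + 408.496 = 1439.35.
Because errors are independent across components, Cov(Tᵢ,Tⱼ) = Cov(Xᵢ,Xⱼ); the off-diagonal part of the true-score variance is the same as above.
True-score variance = [24.2²·0.62 + 21.1²·0.72] + 408.496 = 683.648 + 408.496 = 1092.14.
Reliability = 1092.14 / 1439.35 = 0.759.

0.759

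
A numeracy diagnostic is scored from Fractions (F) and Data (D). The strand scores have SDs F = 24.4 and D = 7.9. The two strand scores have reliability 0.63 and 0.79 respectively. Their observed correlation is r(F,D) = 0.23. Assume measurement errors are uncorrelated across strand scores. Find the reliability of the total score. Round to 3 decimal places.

Var(F+D) = 24.4² + 7.9² + 2·[24.4·7.9·0.23] = 657.77 + 88.6696 = 746.44.
With uncorrelated errors the cross-covariances are all true-score covariance, so they carry over unchanged; only the diagonal terms shrink to ρᵢσᵢ².
True-score variance = [24.4²·0.63 + 7.9²·0.79] + 88.6696 = 424.381 + 88.6696 = 513.05.
Reliability = 513.05 / 746.44 = 0.687.

0.687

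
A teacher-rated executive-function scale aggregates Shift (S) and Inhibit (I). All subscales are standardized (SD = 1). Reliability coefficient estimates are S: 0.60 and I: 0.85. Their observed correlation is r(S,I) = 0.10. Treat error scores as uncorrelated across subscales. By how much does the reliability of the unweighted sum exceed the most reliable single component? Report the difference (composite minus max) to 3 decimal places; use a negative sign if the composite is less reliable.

-0.100

Var(sum) = 2 + 0.2 = 2.2; true-score variance = 1.45 + 0.2 = 1.65; composite reliability = 0.7500.
Max component reliability = 0.8500.
Difference = 0.7500 − 0.8500 = -0.100.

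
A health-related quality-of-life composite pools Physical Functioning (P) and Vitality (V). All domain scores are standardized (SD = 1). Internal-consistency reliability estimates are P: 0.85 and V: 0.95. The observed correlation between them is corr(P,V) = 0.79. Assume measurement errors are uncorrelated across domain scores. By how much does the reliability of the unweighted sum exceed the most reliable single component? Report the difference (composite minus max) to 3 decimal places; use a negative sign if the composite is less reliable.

-0.006

Var(sum) = 2 + 1.58 = 3.58; true-score variance = 1.8 + 1.58 = 3.38; composite reliability = 0.9441.
Max component reliability = 0.9500.
Difference = 0.9441 − 0.9500 = -0.006.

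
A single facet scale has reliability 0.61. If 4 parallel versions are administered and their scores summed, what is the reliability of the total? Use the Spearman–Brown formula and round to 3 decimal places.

ρ_k = kρ / (1 + (k−1)ρ) = 4·0.61 / (1 + 3·0.61) = 2.440 / 2.830 = 0.862.

0.862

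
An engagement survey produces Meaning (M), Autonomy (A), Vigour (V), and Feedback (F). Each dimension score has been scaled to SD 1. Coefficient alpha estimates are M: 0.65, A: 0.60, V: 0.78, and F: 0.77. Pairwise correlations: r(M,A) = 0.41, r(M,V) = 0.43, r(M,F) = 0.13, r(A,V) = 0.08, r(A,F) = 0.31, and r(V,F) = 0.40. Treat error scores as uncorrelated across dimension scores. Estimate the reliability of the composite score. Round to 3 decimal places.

Var(M+A+V+F) = 4 + 2·[0.41 + 0.43 + 0.13 + 0.08 + 0.31 + 0.40] = 4 + 3.52 = 7.52.
Under uncorrelated errors the observed covariances equal the true-score covariances, so only the own-variance terms attenuate.
True-score variance = [0.65 + 0.60 + 0.78 + 0.77] + 3.52 = 2.8 + 3.52 = 6.32.
Reliability = 6.32 / 7.52 = 0.840.

0.840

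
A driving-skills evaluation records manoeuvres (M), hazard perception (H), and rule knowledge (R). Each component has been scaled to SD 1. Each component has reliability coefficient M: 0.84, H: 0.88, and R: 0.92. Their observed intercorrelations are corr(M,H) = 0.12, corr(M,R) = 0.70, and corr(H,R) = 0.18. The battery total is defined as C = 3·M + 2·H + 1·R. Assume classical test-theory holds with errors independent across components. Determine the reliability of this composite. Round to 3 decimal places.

0.902

Var(C) = 3² + 2² + 1 + 2·[6·0.12 + 3·0.70 + 2·0.18] = 14 + 6.36 = 20.36.
With uncorrelated errors the cross-covariances are all true-score covariance, so they carry over unchanged; only the diagonal terms shrink to ρᵢσᵢ².
True-score variance = [3²·0.84 + 2²·0.88 + 0.92] + 6.36 = 12 + 6.36 = 18.36.
Reliability = 18.36 / 20.36 = 0.902.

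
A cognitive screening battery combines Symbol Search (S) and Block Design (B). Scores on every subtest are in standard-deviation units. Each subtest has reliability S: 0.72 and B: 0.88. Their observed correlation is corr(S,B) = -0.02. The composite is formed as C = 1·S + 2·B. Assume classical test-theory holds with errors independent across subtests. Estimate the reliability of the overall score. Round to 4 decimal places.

Var(C) = 1 + 2² + 2·[2·(-0.02)] = 5 − 0.08 = 4.92.
With uncorrelated errors the cross-covariances are all true-score covariance, so they carry over unchanged; only the diagonal terms shrink to ρᵢσᵢ².
True-score variance = [0.72 + 2²·0.88] − 0.08 = 4.24 − 0.08 = 4.16.
Reliability = 4.16 / 4.92 = 0.8455.

0.8455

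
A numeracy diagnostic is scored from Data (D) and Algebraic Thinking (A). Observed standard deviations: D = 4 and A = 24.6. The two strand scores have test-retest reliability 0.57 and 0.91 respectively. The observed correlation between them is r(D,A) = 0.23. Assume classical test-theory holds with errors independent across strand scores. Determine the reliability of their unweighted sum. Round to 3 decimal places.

0.908

Var(D+A) = 4² + 24.6² + 2·[4·24.6·0.23] = 621.16 + 45.264 = 666.424.
Because errors are independent across components, Cov(Tᵢ,Tⱼ) = Cov(Xᵢ,Xⱼ); the off-diagonal part of the true-score variance is the same as above.
True-score variance = [4²·0.57 + 24.6²·0.91] + 45.264 = 559.816 + 45.264 = 605.08.
Reliability = 605.08 / 666.424 = 0.908.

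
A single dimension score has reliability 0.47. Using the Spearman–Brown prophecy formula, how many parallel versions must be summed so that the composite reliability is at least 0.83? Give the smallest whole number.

6

k ≥ ρ*(1−ρ₁)/(ρ₁(1−ρ*)) = 0.83·0.53 / (0.47·0.17) = 5.506.
Smallest integer k = 6.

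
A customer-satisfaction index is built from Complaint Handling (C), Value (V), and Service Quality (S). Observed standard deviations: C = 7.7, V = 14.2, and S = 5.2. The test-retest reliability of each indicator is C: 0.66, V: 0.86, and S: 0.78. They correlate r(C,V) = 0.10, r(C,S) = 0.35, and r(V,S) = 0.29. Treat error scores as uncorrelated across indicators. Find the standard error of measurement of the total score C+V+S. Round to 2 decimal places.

Var(total) = 287.97 + 92.7232 = 380.693.
True-score variance = 233.633 + 92.7232 = 326.356, so reliability = 0.8573.
Error variance = 380.693 − 326.356 = 54.337; SEM = √54.337 = 7.37.

7.37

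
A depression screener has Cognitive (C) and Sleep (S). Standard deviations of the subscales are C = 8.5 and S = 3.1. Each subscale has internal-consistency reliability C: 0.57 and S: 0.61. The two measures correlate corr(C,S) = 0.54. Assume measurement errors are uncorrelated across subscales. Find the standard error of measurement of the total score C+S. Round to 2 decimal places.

5.90

Var(total) = 81.86 + 28.458 = 110.318.
True-score variance = 47.0446 + 28.458 = 75.5026, so reliability = 0.6844.
Error variance = 110.318 − 75.5026 = 34.8154; SEM = √34.8154 = 5.90.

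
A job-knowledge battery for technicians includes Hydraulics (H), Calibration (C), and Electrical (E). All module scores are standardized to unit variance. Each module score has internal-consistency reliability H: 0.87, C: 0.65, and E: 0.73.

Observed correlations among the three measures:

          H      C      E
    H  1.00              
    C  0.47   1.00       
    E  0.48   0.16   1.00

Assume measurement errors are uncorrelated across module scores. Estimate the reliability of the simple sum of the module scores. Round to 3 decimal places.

Var(H+C+E) = 3 + 2·[0.47 + 0.48 + 0.16] = 3 + 2.22 = 5.22.
Under uncorrelated errors the observed covariances equal the true-score covariances, so only the own-variance terms attenuate.
True-score variance = [0.87 + 0.65 + 0.73] + 2.22 = 2.25 + 2.22 = 4.47.
Reliability = 4.47 / 5.22 = 0.856.

0.856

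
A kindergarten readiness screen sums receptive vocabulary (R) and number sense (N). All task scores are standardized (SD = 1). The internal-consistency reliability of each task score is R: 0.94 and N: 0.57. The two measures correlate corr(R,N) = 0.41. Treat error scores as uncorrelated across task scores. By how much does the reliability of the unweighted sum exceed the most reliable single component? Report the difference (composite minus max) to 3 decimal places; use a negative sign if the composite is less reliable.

Var(sum) = 2 + 0.82 = 2.82; true-score variance = 1.51 + 0.82 = 2.33; composite reliability = 0.8262.
Max component reliability = 0.9400.
Difference = 0.8262 − 0.9400 = -0.114.

-0.114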